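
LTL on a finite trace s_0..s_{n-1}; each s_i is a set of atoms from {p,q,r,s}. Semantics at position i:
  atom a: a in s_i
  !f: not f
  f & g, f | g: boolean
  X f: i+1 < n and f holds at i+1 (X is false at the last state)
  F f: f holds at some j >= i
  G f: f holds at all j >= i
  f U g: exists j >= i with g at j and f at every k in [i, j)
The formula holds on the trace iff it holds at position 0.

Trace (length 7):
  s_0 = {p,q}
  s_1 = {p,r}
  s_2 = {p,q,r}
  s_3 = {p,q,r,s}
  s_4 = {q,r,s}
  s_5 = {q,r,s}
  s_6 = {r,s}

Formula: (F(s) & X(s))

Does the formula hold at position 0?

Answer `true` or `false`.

Answer: false

Derivation:
s_0={p,q}: (F(s) & X(s))=False F(s)=True s=False X(s)=False
s_1={p,r}: (F(s) & X(s))=False F(s)=True s=False X(s)=False
s_2={p,q,r}: (F(s) & X(s))=True F(s)=True s=False X(s)=True
s_3={p,q,r,s}: (F(s) & X(s))=True F(s)=True s=True X(s)=True
s_4={q,r,s}: (F(s) & X(s))=True F(s)=True s=True X(s)=True
s_5={q,r,s}: (F(s) & X(s))=True F(s)=True s=True X(s)=True
s_6={r,s}: (F(s) & X(s))=False F(s)=True s=True X(s)=False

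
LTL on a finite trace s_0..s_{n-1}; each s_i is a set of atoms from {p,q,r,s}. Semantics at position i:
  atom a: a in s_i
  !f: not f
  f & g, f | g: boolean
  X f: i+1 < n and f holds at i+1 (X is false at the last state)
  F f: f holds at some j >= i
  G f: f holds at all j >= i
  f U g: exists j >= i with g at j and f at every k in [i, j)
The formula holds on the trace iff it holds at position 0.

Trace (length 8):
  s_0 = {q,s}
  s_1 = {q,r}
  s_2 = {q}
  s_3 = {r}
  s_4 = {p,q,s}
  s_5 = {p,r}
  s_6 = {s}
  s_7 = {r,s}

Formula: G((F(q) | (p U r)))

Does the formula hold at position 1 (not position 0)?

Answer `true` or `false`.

s_0={q,s}: G((F(q) | (p U r)))=False (F(q) | (p U r))=True F(q)=True q=True (p U r)=False p=False r=False
s_1={q,r}: G((F(q) | (p U r)))=False (F(q) | (p U r))=True F(q)=True q=True (p U r)=True p=False r=True
s_2={q}: G((F(q) | (p U r)))=False (F(q) | (p U r))=True F(q)=True q=True (p U r)=False p=False r=False
s_3={r}: G((F(q) | (p U r)))=False (F(q) | (p U r))=True F(q)=True q=False (p U r)=True p=False r=True
s_4={p,q,s}: G((F(q) | (p U r)))=False (F(q) | (p U r))=True F(q)=True q=True (p U r)=True p=True r=False
s_5={p,r}: G((F(q) | (p U r)))=False (F(q) | (p U r))=True F(q)=False q=False (p U r)=True p=True r=True
s_6={s}: G((F(q) | (p U r)))=False (F(q) | (p U r))=False F(q)=False q=False (p U r)=False p=False r=False
s_7={r,s}: G((F(q) | (p U r)))=True (F(q) | (p U r))=True F(q)=False q=False (p U r)=True p=False r=True
Evaluating at position 1: result = False

Answer: false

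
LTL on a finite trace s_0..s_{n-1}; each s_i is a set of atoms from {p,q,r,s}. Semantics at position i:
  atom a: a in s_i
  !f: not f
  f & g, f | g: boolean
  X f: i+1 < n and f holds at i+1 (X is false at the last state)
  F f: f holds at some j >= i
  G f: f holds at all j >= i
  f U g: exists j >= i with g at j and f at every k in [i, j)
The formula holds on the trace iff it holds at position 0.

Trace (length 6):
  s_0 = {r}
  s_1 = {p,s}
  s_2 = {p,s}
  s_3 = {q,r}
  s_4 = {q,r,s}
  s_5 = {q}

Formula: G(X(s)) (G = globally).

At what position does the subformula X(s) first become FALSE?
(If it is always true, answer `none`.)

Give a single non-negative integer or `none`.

s_0={r}: X(s)=True s=False
s_1={p,s}: X(s)=True s=True
s_2={p,s}: X(s)=False s=True
s_3={q,r}: X(s)=True s=False
s_4={q,r,s}: X(s)=False s=True
s_5={q}: X(s)=False s=False
G(X(s)) holds globally = False
First violation at position 2.

Answer: 2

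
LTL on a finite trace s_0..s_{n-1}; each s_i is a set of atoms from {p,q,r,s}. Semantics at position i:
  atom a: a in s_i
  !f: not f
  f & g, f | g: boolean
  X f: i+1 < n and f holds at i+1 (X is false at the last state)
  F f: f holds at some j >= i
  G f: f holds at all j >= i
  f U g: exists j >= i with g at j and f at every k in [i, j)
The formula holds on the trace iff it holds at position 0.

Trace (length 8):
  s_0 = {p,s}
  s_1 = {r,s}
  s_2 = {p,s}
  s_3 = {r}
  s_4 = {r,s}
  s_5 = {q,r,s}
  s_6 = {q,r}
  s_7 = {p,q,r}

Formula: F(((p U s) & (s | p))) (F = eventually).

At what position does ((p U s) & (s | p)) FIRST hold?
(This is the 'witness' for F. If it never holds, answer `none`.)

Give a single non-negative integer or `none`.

s_0={p,s}: ((p U s) & (s | p))=True (p U s)=True p=True s=True (s | p)=True
s_1={r,s}: ((p U s) & (s | p))=True (p U s)=True p=False s=True (s | p)=True
s_2={p,s}: ((p U s) & (s | p))=True (p U s)=True p=True s=True (s | p)=True
s_3={r}: ((p U s) & (s | p))=False (p U s)=False p=False s=False (s | p)=False
s_4={r,s}: ((p U s) & (s | p))=True (p U s)=True p=False s=True (s | p)=True
s_5={q,r,s}: ((p U s) & (s | p))=True (p U s)=True p=False s=True (s | p)=True
s_6={q,r}: ((p U s) & (s | p))=False (p U s)=False p=False s=False (s | p)=False
s_7={p,q,r}: ((p U s) & (s | p))=False (p U s)=False p=True s=False (s | p)=True
F(((p U s) & (s | p))) holds; first witness at position 0.

Answer: 0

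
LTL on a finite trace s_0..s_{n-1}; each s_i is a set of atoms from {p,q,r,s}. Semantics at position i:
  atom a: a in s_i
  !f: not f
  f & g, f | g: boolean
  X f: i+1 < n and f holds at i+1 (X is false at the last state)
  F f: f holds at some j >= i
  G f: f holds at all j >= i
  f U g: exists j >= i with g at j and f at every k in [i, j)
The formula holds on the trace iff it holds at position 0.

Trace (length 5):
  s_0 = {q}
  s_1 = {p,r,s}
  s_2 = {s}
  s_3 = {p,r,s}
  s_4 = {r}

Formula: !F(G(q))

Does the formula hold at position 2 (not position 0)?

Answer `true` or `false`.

s_0={q}: !F(G(q))=True F(G(q))=False G(q)=False q=True
s_1={p,r,s}: !F(G(q))=True F(G(q))=False G(q)=False q=False
s_2={s}: !F(G(q))=True F(G(q))=False G(q)=False q=False
s_3={p,r,s}: !F(G(q))=True F(G(q))=False G(q)=False q=False
s_4={r}: !F(G(q))=True F(G(q))=False G(q)=False q=False
Evaluating at position 2: result = True

Answer: true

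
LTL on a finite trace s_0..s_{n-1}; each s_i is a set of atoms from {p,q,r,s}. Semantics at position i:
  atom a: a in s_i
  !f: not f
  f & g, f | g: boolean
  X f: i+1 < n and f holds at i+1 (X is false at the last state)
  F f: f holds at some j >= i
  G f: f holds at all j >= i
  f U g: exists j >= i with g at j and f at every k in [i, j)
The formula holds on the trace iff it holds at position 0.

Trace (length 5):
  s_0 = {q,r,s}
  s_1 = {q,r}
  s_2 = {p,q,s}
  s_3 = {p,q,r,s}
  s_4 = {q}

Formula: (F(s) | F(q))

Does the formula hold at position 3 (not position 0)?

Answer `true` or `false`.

s_0={q,r,s}: (F(s) | F(q))=True F(s)=True s=True F(q)=True q=True
s_1={q,r}: (F(s) | F(q))=True F(s)=True s=False F(q)=True q=True
s_2={p,q,s}: (F(s) | F(q))=True F(s)=True s=True F(q)=True q=True
s_3={p,q,r,s}: (F(s) | F(q))=True F(s)=True s=True F(q)=True q=True
s_4={q}: (F(s) | F(q))=True F(s)=False s=False F(q)=True q=True
Evaluating at position 3: result = True

Answer: true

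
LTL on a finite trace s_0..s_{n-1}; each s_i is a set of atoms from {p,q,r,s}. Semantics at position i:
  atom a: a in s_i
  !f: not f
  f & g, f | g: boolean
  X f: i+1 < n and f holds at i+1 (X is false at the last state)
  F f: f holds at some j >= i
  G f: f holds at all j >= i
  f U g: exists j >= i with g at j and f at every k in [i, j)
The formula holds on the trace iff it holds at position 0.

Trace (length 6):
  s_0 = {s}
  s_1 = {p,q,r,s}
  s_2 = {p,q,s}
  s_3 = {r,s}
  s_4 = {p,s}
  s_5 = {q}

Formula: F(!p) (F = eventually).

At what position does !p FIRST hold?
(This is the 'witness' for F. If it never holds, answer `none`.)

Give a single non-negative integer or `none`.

Answer: 0

Derivation:
s_0={s}: !p=True p=False
s_1={p,q,r,s}: !p=False p=True
s_2={p,q,s}: !p=False p=True
s_3={r,s}: !p=True p=False
s_4={p,s}: !p=False p=True
s_5={q}: !p=True p=False
F(!p) holds; first witness at position 0.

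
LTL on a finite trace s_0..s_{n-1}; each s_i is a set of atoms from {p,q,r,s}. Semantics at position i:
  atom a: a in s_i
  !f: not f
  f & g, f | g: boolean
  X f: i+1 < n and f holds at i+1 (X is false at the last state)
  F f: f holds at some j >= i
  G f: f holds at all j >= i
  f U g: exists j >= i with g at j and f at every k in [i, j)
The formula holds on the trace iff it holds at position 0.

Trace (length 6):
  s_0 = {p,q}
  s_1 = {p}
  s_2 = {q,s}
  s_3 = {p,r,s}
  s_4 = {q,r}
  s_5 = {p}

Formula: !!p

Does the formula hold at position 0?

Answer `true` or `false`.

Answer: true

Derivation:
s_0={p,q}: !!p=True !p=False p=True
s_1={p}: !!p=True !p=False p=True
s_2={q,s}: !!p=False !p=True p=False
s_3={p,r,s}: !!p=True !p=False p=True
s_4={q,r}: !!p=False !p=True p=False
s_5={p}: !!p=True !p=False p=True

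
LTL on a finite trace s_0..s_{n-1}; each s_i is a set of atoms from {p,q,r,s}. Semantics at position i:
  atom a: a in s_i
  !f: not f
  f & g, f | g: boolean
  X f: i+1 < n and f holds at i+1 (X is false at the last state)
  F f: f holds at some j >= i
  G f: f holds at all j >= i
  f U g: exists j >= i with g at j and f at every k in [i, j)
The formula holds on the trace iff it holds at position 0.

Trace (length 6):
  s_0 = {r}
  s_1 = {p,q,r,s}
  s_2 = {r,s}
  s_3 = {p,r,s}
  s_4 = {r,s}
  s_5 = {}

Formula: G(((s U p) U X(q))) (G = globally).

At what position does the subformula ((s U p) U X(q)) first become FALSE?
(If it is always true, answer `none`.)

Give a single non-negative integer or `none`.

Answer: 1

Derivation:
s_0={r}: ((s U p) U X(q))=True (s U p)=False s=False p=False X(q)=True q=False
s_1={p,q,r,s}: ((s U p) U X(q))=False (s U p)=True s=True p=True X(q)=False q=True
s_2={r,s}: ((s U p) U X(q))=False (s U p)=True s=True p=False X(q)=False q=False
s_3={p,r,s}: ((s U p) U X(q))=False (s U p)=True s=True p=True X(q)=False q=False
s_4={r,s}: ((s U p) U X(q))=False (s U p)=False s=True p=False X(q)=False q=False
s_5={}: ((s U p) U X(q))=False (s U p)=False s=False p=False X(q)=False q=False
G(((s U p) U X(q))) holds globally = False
First violation at position 1.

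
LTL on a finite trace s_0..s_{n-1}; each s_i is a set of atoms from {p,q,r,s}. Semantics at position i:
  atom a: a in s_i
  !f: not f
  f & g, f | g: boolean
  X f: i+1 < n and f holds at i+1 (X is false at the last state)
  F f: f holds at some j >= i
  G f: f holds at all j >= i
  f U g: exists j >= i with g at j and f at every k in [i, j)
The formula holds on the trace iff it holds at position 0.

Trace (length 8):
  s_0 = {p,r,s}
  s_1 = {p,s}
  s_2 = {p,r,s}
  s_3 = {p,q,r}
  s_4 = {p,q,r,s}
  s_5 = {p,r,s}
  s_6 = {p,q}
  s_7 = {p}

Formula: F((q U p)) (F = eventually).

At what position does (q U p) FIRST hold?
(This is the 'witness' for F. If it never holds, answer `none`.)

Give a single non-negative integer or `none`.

Answer: 0

Derivation:
s_0={p,r,s}: (q U p)=True q=False p=True
s_1={p,s}: (q U p)=True q=False p=True
s_2={p,r,s}: (q U p)=True q=False p=True
s_3={p,q,r}: (q U p)=True q=True p=True
s_4={p,q,r,s}: (q U p)=True q=True p=True
s_5={p,r,s}: (q U p)=True q=False p=True
s_6={p,q}: (q U p)=True q=True p=True
s_7={p}: (q U p)=True q=False p=True
F((q U p)) holds; first witness at position 0.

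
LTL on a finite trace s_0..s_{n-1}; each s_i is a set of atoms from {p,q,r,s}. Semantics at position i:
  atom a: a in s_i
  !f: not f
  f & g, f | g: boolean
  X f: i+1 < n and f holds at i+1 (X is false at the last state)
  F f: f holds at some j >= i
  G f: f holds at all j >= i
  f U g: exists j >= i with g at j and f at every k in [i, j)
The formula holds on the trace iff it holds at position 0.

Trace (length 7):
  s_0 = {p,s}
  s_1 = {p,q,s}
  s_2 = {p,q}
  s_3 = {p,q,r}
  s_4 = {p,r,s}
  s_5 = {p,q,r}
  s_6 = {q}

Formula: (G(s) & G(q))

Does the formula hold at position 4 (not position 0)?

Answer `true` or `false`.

s_0={p,s}: (G(s) & G(q))=False G(s)=False s=True G(q)=False q=False
s_1={p,q,s}: (G(s) & G(q))=False G(s)=False s=True G(q)=False q=True
s_2={p,q}: (G(s) & G(q))=False G(s)=False s=False G(q)=False q=True
s_3={p,q,r}: (G(s) & G(q))=False G(s)=False s=False G(q)=False q=True
s_4={p,r,s}: (G(s) & G(q))=False G(s)=False s=True G(q)=False q=False
s_5={p,q,r}: (G(s) & G(q))=False G(s)=False s=False G(q)=True q=True
s_6={q}: (G(s) & G(q))=False G(s)=False s=False G(q)=True q=True
Evaluating at position 4: result = False

Answer: false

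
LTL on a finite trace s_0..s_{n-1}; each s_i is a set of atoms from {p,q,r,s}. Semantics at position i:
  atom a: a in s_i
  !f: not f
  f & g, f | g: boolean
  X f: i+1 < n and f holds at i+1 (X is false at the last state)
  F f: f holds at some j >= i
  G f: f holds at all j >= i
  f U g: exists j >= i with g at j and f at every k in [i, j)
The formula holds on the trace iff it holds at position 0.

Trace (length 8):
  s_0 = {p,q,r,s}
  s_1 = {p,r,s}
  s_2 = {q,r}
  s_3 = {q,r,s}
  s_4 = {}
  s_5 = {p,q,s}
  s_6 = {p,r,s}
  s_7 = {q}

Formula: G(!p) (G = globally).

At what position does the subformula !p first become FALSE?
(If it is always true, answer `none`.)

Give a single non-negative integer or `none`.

s_0={p,q,r,s}: !p=False p=True
s_1={p,r,s}: !p=False p=True
s_2={q,r}: !p=True p=False
s_3={q,r,s}: !p=True p=False
s_4={}: !p=True p=False
s_5={p,q,s}: !p=False p=True
s_6={p,r,s}: !p=False p=True
s_7={q}: !p=True p=False
G(!p) holds globally = False
First violation at position 0.

Answer: 0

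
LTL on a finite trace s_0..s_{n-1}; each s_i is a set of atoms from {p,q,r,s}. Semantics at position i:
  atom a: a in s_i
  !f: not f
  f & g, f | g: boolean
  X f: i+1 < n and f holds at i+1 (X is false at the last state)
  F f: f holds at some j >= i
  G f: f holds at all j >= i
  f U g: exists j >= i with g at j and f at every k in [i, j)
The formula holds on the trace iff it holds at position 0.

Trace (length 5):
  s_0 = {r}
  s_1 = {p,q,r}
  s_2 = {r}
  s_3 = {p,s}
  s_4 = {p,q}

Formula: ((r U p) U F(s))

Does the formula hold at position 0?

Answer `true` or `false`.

s_0={r}: ((r U p) U F(s))=True (r U p)=True r=True p=False F(s)=True s=False
s_1={p,q,r}: ((r U p) U F(s))=True (r U p)=True r=True p=True F(s)=True s=False
s_2={r}: ((r U p) U F(s))=True (r U p)=True r=True p=False F(s)=True s=False
s_3={p,s}: ((r U p) U F(s))=True (r U p)=True r=False p=True F(s)=True s=True
s_4={p,q}: ((r U p) U F(s))=False (r U p)=True r=False p=True F(s)=False s=False

Answer: true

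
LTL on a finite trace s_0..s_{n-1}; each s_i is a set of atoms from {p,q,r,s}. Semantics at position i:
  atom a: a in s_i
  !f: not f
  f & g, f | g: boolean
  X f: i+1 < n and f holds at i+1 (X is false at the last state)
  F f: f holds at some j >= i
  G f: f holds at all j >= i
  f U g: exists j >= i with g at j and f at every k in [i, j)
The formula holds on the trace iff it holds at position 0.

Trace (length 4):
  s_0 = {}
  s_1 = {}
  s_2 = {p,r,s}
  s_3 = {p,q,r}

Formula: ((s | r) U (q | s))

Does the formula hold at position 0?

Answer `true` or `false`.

s_0={}: ((s | r) U (q | s))=False (s | r)=False s=False r=False (q | s)=False q=False
s_1={}: ((s | r) U (q | s))=False (s | r)=False s=False r=False (q | s)=False q=False
s_2={p,r,s}: ((s | r) U (q | s))=True (s | r)=True s=True r=True (q | s)=True q=False
s_3={p,q,r}: ((s | r) U (q | s))=True (s | r)=True s=False r=True (q | s)=True q=True

Answer: false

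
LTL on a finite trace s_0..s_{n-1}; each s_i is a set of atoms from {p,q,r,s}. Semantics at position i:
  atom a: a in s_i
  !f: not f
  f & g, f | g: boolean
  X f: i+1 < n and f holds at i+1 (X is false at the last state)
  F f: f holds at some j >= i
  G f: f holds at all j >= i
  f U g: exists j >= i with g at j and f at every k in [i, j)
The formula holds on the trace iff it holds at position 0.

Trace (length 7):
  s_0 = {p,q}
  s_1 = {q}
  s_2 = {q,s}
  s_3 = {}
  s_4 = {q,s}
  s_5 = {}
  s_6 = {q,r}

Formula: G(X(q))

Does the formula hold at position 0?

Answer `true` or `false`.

s_0={p,q}: G(X(q))=False X(q)=True q=True
s_1={q}: G(X(q))=False X(q)=True q=True
s_2={q,s}: G(X(q))=False X(q)=False q=True
s_3={}: G(X(q))=False X(q)=True q=False
s_4={q,s}: G(X(q))=False X(q)=False q=True
s_5={}: G(X(q))=False X(q)=True q=False
s_6={q,r}: G(X(q))=False X(q)=False q=True

Answer: false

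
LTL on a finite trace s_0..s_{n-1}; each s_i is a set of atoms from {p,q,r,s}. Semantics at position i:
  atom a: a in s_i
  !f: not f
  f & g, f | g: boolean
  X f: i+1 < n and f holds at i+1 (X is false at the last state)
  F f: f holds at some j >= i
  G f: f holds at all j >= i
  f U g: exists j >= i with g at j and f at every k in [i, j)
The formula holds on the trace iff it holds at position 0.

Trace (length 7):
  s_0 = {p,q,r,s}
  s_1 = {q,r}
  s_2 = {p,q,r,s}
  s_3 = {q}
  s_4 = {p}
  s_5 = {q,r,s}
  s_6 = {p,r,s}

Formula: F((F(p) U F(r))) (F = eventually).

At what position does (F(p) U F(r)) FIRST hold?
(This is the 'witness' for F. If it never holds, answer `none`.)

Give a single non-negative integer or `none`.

Answer: 0

Derivation:
s_0={p,q,r,s}: (F(p) U F(r))=True F(p)=True p=True F(r)=True r=True
s_1={q,r}: (F(p) U F(r))=True F(p)=True p=False F(r)=True r=True
s_2={p,q,r,s}: (F(p) U F(r))=True F(p)=True p=True F(r)=True r=True
s_3={q}: (F(p) U F(r))=True F(p)=True p=False F(r)=True r=False
s_4={p}: (F(p) U F(r))=True F(p)=True p=True F(r)=True r=False
s_5={q,r,s}: (F(p) U F(r))=True F(p)=True p=False F(r)=True r=True
s_6={p,r,s}: (F(p) U F(r))=True F(p)=True p=True F(r)=True r=True
F((F(p) U F(r))) holds; first witness at position 0.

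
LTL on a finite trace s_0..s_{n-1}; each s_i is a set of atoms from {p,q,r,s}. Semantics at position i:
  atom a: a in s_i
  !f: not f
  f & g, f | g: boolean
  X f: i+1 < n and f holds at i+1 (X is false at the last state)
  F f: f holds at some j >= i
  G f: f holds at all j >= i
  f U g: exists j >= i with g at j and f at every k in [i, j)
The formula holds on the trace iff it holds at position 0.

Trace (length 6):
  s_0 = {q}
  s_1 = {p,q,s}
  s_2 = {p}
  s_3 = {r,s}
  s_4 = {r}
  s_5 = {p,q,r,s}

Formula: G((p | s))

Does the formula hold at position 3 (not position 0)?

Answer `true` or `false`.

s_0={q}: G((p | s))=False (p | s)=False p=False s=False
s_1={p,q,s}: G((p | s))=False (p | s)=True p=True s=True
s_2={p}: G((p | s))=False (p | s)=True p=True s=False
s_3={r,s}: G((p | s))=False (p | s)=True p=False s=True
s_4={r}: G((p | s))=False (p | s)=False p=False s=False
s_5={p,q,r,s}: G((p | s))=True (p | s)=True p=True s=True
Evaluating at position 3: result = False

Answer: false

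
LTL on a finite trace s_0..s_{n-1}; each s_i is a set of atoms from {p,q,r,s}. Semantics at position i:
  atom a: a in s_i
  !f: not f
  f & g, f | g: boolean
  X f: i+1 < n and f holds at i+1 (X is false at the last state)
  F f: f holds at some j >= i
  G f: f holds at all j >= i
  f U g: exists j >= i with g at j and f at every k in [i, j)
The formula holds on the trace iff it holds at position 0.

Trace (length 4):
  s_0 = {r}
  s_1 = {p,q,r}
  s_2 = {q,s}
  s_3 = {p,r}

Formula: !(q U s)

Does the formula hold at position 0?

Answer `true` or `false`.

s_0={r}: !(q U s)=True (q U s)=False q=False s=False
s_1={p,q,r}: !(q U s)=False (q U s)=True q=True s=False
s_2={q,s}: !(q U s)=False (q U s)=True q=True s=True
s_3={p,r}: !(q U s)=True (q U s)=False q=False s=False

Answer: true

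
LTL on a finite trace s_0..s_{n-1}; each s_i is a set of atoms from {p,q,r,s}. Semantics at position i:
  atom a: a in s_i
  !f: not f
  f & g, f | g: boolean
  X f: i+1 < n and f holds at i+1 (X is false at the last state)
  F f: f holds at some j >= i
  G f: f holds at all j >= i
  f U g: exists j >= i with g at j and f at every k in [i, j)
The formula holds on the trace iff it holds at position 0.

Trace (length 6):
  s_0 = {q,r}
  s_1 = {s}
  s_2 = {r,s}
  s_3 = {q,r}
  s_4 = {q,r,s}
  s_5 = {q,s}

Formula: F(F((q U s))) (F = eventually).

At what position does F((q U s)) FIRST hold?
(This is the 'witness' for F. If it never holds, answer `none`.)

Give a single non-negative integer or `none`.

s_0={q,r}: F((q U s))=True (q U s)=True q=True s=False
s_1={s}: F((q U s))=True (q U s)=True q=False s=True
s_2={r,s}: F((q U s))=True (q U s)=True q=False s=True
s_3={q,r}: F((q U s))=True (q U s)=True q=True s=False
s_4={q,r,s}: F((q U s))=True (q U s)=True q=True s=True
s_5={q,s}: F((q U s))=True (q U s)=True q=True s=True
F(F((q U s))) holds; first witness at position 0.

Answer: 0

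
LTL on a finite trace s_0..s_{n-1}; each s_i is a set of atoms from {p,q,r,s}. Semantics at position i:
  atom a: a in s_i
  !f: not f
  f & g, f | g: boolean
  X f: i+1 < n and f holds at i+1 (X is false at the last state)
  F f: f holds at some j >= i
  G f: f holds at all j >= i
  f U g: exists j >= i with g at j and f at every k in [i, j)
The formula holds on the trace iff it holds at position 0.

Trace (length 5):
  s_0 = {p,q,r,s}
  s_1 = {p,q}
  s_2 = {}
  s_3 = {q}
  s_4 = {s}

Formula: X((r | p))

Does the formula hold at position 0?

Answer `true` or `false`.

Answer: true

Derivation:
s_0={p,q,r,s}: X((r | p))=True (r | p)=True r=True p=True
s_1={p,q}: X((r | p))=False (r | p)=True r=False p=True
s_2={}: X((r | p))=False (r | p)=False r=False p=False
s_3={q}: X((r | p))=False (r | p)=False r=False p=False
s_4={s}: X((r | p))=False (r | p)=False r=False p=False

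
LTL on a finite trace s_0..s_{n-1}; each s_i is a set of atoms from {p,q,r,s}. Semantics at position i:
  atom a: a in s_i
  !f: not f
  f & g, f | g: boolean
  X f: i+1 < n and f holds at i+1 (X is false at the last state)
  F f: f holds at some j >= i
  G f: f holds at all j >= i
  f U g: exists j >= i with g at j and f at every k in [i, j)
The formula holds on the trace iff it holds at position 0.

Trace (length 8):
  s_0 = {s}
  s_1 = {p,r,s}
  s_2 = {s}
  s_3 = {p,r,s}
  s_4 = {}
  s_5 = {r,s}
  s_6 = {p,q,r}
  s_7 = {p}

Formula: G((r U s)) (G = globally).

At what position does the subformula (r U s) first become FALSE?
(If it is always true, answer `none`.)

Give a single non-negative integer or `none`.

Answer: 4

Derivation:
s_0={s}: (r U s)=True r=False s=True
s_1={p,r,s}: (r U s)=True r=True s=True
s_2={s}: (r U s)=True r=False s=True
s_3={p,r,s}: (r U s)=True r=True s=True
s_4={}: (r U s)=False r=False s=False
s_5={r,s}: (r U s)=True r=True s=True
s_6={p,q,r}: (r U s)=False r=True s=False
s_7={p}: (r U s)=False r=False s=False
G((r U s)) holds globally = False
First violation at position 4.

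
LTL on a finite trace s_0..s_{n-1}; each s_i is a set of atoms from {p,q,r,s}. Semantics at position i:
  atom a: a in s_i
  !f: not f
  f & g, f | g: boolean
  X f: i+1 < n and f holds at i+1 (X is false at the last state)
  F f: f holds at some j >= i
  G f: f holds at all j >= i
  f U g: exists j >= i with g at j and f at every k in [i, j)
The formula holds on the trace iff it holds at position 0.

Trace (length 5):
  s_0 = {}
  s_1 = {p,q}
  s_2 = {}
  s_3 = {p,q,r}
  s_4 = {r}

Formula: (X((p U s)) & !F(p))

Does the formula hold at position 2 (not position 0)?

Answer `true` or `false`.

s_0={}: (X((p U s)) & !F(p))=False X((p U s))=False (p U s)=False p=False s=False !F(p)=False F(p)=True
s_1={p,q}: (X((p U s)) & !F(p))=False X((p U s))=False (p U s)=False p=True s=False !F(p)=False F(p)=True
s_2={}: (X((p U s)) & !F(p))=False X((p U s))=False (p U s)=False p=False s=False !F(p)=False F(p)=True
s_3={p,q,r}: (X((p U s)) & !F(p))=False X((p U s))=False (p U s)=False p=True s=False !F(p)=False F(p)=True
s_4={r}: (X((p U s)) & !F(p))=False X((p U s))=False (p U s)=False p=False s=False !F(p)=True F(p)=False
Evaluating at position 2: result = False

Answer: false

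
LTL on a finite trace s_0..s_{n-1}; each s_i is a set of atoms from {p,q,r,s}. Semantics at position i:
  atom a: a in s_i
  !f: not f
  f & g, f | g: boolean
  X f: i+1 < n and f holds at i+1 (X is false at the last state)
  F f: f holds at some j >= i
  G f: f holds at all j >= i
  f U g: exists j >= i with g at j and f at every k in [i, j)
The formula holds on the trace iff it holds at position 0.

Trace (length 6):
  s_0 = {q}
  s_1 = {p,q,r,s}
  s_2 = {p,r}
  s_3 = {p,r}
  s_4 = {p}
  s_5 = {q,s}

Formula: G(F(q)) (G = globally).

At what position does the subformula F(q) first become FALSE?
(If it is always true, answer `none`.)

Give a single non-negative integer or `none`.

Answer: none

Derivation:
s_0={q}: F(q)=True q=True
s_1={p,q,r,s}: F(q)=True q=True
s_2={p,r}: F(q)=True q=False
s_3={p,r}: F(q)=True q=False
s_4={p}: F(q)=True q=False
s_5={q,s}: F(q)=True q=True
G(F(q)) holds globally = True
No violation — formula holds at every position.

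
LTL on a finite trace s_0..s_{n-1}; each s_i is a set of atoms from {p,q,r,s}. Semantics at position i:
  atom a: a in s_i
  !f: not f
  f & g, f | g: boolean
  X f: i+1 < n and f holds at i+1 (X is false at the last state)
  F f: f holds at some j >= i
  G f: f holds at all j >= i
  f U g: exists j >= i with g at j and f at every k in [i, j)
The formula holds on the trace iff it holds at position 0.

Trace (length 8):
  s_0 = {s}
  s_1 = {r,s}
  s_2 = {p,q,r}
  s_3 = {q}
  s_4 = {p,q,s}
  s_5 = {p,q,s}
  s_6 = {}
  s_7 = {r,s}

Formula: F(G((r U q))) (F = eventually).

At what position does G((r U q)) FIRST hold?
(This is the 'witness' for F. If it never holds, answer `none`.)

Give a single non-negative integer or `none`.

Answer: none

Derivation:
s_0={s}: G((r U q))=False (r U q)=False r=False q=False
s_1={r,s}: G((r U q))=False (r U q)=True r=True q=False
s_2={p,q,r}: G((r U q))=False (r U q)=True r=True q=True
s_3={q}: G((r U q))=False (r U q)=True r=False q=True
s_4={p,q,s}: G((r U q))=False (r U q)=True r=False q=True
s_5={p,q,s}: G((r U q))=False (r U q)=True r=False q=True
s_6={}: G((r U q))=False (r U q)=False r=False q=False
s_7={r,s}: G((r U q))=False (r U q)=False r=True q=False
F(G((r U q))) does not hold (no witness exists).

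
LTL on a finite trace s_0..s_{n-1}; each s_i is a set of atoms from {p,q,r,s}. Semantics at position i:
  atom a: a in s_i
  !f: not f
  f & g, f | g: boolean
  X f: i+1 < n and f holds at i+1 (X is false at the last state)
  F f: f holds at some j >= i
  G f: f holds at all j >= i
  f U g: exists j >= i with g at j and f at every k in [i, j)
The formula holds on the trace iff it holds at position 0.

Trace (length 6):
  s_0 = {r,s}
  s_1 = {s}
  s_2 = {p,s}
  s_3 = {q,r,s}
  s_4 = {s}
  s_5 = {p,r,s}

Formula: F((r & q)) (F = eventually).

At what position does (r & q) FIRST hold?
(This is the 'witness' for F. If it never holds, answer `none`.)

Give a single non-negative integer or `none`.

Answer: 3

Derivation:
s_0={r,s}: (r & q)=False r=True q=False
s_1={s}: (r & q)=False r=False q=False
s_2={p,s}: (r & q)=False r=False q=False
s_3={q,r,s}: (r & q)=True r=True q=True
s_4={s}: (r & q)=False r=False q=False
s_5={p,r,s}: (r & q)=False r=True q=False
F((r & q)) holds; first witness at position 3.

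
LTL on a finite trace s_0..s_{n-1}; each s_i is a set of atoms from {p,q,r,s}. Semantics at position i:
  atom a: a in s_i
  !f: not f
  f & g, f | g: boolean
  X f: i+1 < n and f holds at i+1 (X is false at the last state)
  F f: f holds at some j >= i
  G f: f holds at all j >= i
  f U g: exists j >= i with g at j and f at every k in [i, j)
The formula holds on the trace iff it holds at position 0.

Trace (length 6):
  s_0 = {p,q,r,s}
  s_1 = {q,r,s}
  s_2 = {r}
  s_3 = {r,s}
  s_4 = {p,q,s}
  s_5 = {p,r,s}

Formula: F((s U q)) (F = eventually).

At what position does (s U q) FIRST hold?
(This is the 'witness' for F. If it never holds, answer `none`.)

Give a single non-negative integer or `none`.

Answer: 0

Derivation:
s_0={p,q,r,s}: (s U q)=True s=True q=True
s_1={q,r,s}: (s U q)=True s=True q=True
s_2={r}: (s U q)=False s=False q=False
s_3={r,s}: (s U q)=True s=True q=False
s_4={p,q,s}: (s U q)=True s=True q=True
s_5={p,r,s}: (s U q)=False s=True q=False
F((s U q)) holds; first witness at position 0.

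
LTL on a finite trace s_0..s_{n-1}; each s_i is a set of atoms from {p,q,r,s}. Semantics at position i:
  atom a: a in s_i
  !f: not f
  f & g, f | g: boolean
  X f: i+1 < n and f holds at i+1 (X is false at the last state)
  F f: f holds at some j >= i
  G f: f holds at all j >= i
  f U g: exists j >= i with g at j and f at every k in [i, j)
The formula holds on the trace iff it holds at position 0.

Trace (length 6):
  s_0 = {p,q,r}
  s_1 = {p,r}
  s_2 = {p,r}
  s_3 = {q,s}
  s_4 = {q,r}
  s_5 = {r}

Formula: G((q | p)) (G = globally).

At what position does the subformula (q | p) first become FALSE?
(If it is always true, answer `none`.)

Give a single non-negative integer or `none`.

s_0={p,q,r}: (q | p)=True q=True p=True
s_1={p,r}: (q | p)=True q=False p=True
s_2={p,r}: (q | p)=True q=False p=True
s_3={q,s}: (q | p)=True q=True p=False
s_4={q,r}: (q | p)=True q=True p=False
s_5={r}: (q | p)=False q=False p=False
G((q | p)) holds globally = False
First violation at position 5.

Answer: 5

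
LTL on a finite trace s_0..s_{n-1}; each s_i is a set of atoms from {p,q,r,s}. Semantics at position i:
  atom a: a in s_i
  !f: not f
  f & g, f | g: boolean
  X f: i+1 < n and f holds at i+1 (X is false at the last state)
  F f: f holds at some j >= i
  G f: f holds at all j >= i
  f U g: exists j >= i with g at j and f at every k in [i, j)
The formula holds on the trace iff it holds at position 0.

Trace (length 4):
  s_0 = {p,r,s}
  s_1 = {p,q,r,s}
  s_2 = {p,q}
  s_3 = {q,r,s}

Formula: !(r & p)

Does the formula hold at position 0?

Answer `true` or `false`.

s_0={p,r,s}: !(r & p)=False (r & p)=True r=True p=True
s_1={p,q,r,s}: !(r & p)=False (r & p)=True r=True p=True
s_2={p,q}: !(r & p)=True (r & p)=False r=False p=True
s_3={q,r,s}: !(r & p)=True (r & p)=False r=True p=False

Answer: false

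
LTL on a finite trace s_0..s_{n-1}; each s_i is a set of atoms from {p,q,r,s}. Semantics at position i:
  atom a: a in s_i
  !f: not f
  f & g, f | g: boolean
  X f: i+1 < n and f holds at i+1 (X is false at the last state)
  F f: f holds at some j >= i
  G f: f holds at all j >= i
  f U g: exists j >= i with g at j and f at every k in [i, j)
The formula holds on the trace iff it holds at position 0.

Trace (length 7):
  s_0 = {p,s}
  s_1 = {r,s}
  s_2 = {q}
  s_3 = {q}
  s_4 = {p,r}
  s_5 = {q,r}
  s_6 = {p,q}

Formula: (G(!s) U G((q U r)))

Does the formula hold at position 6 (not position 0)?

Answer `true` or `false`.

s_0={p,s}: (G(!s) U G((q U r)))=False G(!s)=False !s=False s=True G((q U r))=False (q U r)=False q=False r=False
s_1={r,s}: (G(!s) U G((q U r)))=False G(!s)=False !s=False s=True G((q U r))=False (q U r)=True q=False r=True
s_2={q}: (G(!s) U G((q U r)))=False G(!s)=True !s=True s=False G((q U r))=False (q U r)=True q=True r=False
s_3={q}: (G(!s) U G((q U r)))=False G(!s)=True !s=True s=False G((q U r))=False (q U r)=True q=True r=False
s_4={p,r}: (G(!s) U G((q U r)))=False G(!s)=True !s=True s=False G((q U r))=False (q U r)=True q=False r=True
s_5={q,r}: (G(!s) U G((q U r)))=False G(!s)=True !s=True s=False G((q U r))=False (q U r)=True q=True r=True
s_6={p,q}: (G(!s) U G((q U r)))=False G(!s)=True !s=True s=False G((q U r))=False (q U r)=False q=True r=False
Evaluating at position 6: result = False

Answer: false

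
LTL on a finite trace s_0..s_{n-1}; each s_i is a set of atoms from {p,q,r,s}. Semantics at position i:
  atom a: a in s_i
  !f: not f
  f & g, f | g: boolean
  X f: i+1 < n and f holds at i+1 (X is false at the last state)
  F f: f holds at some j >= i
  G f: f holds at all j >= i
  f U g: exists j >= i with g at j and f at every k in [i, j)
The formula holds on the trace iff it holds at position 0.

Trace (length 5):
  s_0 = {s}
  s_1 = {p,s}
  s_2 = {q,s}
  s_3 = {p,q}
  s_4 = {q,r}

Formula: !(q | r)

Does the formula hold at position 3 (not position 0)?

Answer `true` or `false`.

Answer: false

Derivation:
s_0={s}: !(q | r)=True (q | r)=False q=False r=False
s_1={p,s}: !(q | r)=True (q | r)=False q=False r=False
s_2={q,s}: !(q | r)=False (q | r)=True q=True r=False
s_3={p,q}: !(q | r)=False (q | r)=True q=True r=False
s_4={q,r}: !(q | r)=False (q | r)=True q=True r=True
Evaluating at position 3: result = False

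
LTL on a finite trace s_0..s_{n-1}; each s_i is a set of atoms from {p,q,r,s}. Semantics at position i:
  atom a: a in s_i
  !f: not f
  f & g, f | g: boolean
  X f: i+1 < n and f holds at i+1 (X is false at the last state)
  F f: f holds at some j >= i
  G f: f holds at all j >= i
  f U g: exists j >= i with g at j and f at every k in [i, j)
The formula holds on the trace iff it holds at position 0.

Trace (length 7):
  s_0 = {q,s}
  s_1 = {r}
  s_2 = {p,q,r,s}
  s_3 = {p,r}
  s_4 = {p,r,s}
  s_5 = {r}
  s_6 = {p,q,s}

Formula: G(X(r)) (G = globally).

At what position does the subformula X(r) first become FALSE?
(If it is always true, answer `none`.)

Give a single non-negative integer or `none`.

Answer: 5

Derivation:
s_0={q,s}: X(r)=True r=False
s_1={r}: X(r)=True r=True
s_2={p,q,r,s}: X(r)=True r=True
s_3={p,r}: X(r)=True r=True
s_4={p,r,s}: X(r)=True r=True
s_5={r}: X(r)=False r=True
s_6={p,q,s}: X(r)=False r=False
G(X(r)) holds globally = False
First violation at position 5.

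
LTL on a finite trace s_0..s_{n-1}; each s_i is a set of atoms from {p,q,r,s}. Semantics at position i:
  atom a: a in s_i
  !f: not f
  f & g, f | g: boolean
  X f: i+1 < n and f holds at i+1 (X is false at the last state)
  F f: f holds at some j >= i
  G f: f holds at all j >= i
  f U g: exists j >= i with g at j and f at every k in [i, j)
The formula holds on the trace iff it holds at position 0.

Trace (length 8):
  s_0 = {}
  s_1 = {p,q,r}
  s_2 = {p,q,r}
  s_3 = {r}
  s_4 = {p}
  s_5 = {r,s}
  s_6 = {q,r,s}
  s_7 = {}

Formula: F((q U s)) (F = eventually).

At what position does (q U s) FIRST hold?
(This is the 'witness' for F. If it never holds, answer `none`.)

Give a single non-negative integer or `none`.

Answer: 5

Derivation:
s_0={}: (q U s)=False q=False s=False
s_1={p,q,r}: (q U s)=False q=True s=False
s_2={p,q,r}: (q U s)=False q=True s=False
s_3={r}: (q U s)=False q=False s=False
s_4={p}: (q U s)=False q=False s=False
s_5={r,s}: (q U s)=True q=False s=True
s_6={q,r,s}: (q U s)=True q=True s=True
s_7={}: (q U s)=False q=False s=False
F((q U s)) holds; first witness at position 5.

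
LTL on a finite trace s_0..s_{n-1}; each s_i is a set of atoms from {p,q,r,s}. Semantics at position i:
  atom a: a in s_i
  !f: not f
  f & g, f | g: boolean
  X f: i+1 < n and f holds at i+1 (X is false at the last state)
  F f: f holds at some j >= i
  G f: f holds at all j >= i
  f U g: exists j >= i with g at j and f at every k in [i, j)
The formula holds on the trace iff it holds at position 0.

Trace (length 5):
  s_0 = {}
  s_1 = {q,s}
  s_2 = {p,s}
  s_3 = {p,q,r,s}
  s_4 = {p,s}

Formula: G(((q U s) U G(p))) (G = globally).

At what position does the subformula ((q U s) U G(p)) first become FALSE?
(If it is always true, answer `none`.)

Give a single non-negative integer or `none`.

Answer: 0

Derivation:
s_0={}: ((q U s) U G(p))=False (q U s)=False q=False s=False G(p)=False p=False
s_1={q,s}: ((q U s) U G(p))=True (q U s)=True q=True s=True G(p)=False p=False
s_2={p,s}: ((q U s) U G(p))=True (q U s)=True q=False s=True G(p)=True p=True
s_3={p,q,r,s}: ((q U s) U G(p))=True (q U s)=True q=True s=True G(p)=True p=True
s_4={p,s}: ((q U s) U G(p))=True (q U s)=True q=False s=True G(p)=True p=True
G(((q U s) U G(p))) holds globally = False
First violation at position 0.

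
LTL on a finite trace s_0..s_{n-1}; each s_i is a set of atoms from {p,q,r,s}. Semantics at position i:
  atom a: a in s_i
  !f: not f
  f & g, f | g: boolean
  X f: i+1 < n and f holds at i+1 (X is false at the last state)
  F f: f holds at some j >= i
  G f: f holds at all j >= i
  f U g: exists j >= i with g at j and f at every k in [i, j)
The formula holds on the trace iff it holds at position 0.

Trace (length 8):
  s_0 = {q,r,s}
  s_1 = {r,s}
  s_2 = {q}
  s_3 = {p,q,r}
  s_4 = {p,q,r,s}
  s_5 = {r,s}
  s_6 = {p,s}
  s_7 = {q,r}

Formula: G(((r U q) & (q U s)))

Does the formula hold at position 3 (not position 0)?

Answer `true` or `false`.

s_0={q,r,s}: G(((r U q) & (q U s)))=False ((r U q) & (q U s))=True (r U q)=True r=True q=True (q U s)=True s=True
s_1={r,s}: G(((r U q) & (q U s)))=False ((r U q) & (q U s))=True (r U q)=True r=True q=False (q U s)=True s=True
s_2={q}: G(((r U q) & (q U s)))=False ((r U q) & (q U s))=True (r U q)=True r=False q=True (q U s)=True s=False
s_3={p,q,r}: G(((r U q) & (q U s)))=False ((r U q) & (q U s))=True (r U q)=True r=True q=True (q U s)=True s=False
s_4={p,q,r,s}: G(((r U q) & (q U s)))=False ((r U q) & (q U s))=True (r U q)=True r=True q=True (q U s)=True s=True
s_5={r,s}: G(((r U q) & (q U s)))=False ((r U q) & (q U s))=False (r U q)=False r=True q=False (q U s)=True s=True
s_6={p,s}: G(((r U q) & (q U s)))=False ((r U q) & (q U s))=False (r U q)=False r=False q=False (q U s)=True s=True
s_7={q,r}: G(((r U q) & (q U s)))=False ((r U q) & (q U s))=False (r U q)=True r=True q=True (q U s)=False s=False
Evaluating at position 3: result = False

Answer: false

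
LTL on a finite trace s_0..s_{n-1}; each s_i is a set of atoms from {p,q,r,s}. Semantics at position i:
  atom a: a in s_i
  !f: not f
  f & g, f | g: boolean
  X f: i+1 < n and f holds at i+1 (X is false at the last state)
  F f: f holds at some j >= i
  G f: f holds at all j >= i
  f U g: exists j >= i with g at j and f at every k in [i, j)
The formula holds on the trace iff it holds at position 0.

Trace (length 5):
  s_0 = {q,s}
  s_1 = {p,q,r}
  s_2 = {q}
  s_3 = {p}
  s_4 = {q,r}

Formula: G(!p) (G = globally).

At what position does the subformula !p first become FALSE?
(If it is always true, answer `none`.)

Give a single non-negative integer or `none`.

s_0={q,s}: !p=True p=False
s_1={p,q,r}: !p=False p=True
s_2={q}: !p=True p=False
s_3={p}: !p=False p=True
s_4={q,r}: !p=True p=False
G(!p) holds globally = False
First violation at position 1.

Answer: 1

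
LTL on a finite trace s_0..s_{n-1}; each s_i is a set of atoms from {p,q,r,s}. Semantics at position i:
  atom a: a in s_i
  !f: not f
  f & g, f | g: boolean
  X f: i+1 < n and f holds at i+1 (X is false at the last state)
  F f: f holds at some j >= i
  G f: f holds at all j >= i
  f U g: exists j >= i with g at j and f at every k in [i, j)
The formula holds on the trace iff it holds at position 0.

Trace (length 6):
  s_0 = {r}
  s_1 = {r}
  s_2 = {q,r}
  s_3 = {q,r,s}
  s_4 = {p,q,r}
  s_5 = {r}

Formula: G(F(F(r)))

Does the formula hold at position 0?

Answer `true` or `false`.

Answer: true

Derivation:
s_0={r}: G(F(F(r)))=True F(F(r))=True F(r)=True r=True
s_1={r}: G(F(F(r)))=True F(F(r))=True F(r)=True r=True
s_2={q,r}: G(F(F(r)))=True F(F(r))=True F(r)=True r=True
s_3={q,r,s}: G(F(F(r)))=True F(F(r))=True F(r)=True r=True
s_4={p,q,r}: G(F(F(r)))=True F(F(r))=True F(r)=True r=True
s_5={r}: G(F(F(r)))=True F(F(r))=True F(r)=True r=True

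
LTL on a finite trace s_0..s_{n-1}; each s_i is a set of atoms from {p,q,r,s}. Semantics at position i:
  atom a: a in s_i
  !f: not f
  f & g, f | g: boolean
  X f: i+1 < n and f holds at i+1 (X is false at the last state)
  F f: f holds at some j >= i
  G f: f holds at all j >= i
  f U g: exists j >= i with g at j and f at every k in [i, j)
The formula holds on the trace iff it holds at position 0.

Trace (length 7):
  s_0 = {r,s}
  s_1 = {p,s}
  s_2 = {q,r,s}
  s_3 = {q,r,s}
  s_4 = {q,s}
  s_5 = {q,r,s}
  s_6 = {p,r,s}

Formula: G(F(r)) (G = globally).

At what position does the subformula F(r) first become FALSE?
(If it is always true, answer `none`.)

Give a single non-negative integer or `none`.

s_0={r,s}: F(r)=True r=True
s_1={p,s}: F(r)=True r=False
s_2={q,r,s}: F(r)=True r=True
s_3={q,r,s}: F(r)=True r=True
s_4={q,s}: F(r)=True r=False
s_5={q,r,s}: F(r)=True r=True
s_6={p,r,s}: F(r)=True r=True
G(F(r)) holds globally = True
No violation — formula holds at every position.

Answer: none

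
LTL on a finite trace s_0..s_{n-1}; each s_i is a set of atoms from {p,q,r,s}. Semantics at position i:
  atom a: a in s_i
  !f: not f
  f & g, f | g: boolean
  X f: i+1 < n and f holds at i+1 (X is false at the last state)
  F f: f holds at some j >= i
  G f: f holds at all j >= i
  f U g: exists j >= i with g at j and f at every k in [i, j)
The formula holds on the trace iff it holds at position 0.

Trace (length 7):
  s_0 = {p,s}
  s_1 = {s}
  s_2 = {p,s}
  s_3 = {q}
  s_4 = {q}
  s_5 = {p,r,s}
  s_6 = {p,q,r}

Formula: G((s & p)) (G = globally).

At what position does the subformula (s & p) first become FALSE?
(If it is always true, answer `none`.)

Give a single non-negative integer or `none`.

Answer: 1

Derivation:
s_0={p,s}: (s & p)=True s=True p=True
s_1={s}: (s & p)=False s=True p=False
s_2={p,s}: (s & p)=True s=True p=True
s_3={q}: (s & p)=False s=False p=False
s_4={q}: (s & p)=False s=False p=False
s_5={p,r,s}: (s & p)=True s=True p=True
s_6={p,q,r}: (s & p)=False s=False p=True
G((s & p)) holds globally = False
First violation at position 1.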